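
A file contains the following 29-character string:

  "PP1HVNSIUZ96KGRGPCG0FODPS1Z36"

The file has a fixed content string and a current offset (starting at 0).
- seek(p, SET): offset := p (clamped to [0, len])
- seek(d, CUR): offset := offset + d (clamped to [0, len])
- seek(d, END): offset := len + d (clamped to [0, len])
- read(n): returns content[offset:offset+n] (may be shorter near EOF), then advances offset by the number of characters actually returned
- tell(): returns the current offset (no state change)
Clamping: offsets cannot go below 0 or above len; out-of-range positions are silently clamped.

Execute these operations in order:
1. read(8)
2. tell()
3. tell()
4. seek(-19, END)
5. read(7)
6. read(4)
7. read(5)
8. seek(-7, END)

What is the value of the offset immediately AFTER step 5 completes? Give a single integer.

Answer: 17

Derivation:
After 1 (read(8)): returned 'PP1HVNSI', offset=8
After 2 (tell()): offset=8
After 3 (tell()): offset=8
After 4 (seek(-19, END)): offset=10
After 5 (read(7)): returned '96KGRGP', offset=17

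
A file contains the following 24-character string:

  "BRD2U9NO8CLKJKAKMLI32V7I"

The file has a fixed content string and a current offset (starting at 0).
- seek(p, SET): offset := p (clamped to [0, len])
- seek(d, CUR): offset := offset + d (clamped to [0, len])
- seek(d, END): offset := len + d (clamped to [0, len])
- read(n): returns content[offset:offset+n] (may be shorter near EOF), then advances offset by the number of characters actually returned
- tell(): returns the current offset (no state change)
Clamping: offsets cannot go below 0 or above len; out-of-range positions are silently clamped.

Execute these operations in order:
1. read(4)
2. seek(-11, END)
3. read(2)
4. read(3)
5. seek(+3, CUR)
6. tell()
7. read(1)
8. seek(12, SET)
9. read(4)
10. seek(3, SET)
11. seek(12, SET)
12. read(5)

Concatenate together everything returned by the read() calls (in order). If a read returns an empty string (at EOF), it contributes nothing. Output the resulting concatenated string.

After 1 (read(4)): returned 'BRD2', offset=4
After 2 (seek(-11, END)): offset=13
After 3 (read(2)): returned 'KA', offset=15
After 4 (read(3)): returned 'KML', offset=18
After 5 (seek(+3, CUR)): offset=21
After 6 (tell()): offset=21
After 7 (read(1)): returned 'V', offset=22
After 8 (seek(12, SET)): offset=12
After 9 (read(4)): returned 'JKAK', offset=16
After 10 (seek(3, SET)): offset=3
After 11 (seek(12, SET)): offset=12
After 12 (read(5)): returned 'JKAKM', offset=17

Answer: BRD2KAKMLVJKAKJKAKM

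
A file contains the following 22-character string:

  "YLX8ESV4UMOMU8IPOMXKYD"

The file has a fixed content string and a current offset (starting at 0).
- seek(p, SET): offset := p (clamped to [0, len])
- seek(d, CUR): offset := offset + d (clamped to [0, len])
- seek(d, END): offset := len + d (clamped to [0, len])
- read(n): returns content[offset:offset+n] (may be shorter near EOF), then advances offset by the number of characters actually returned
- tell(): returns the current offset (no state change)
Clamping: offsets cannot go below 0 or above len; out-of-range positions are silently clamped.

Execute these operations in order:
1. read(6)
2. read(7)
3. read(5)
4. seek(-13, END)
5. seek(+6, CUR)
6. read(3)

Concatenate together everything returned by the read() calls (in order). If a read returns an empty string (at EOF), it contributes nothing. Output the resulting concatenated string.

Answer: YLX8ESV4UMOMU8IPOMPOM

Derivation:
After 1 (read(6)): returned 'YLX8ES', offset=6
After 2 (read(7)): returned 'V4UMOMU', offset=13
After 3 (read(5)): returned '8IPOM', offset=18
After 4 (seek(-13, END)): offset=9
After 5 (seek(+6, CUR)): offset=15
After 6 (read(3)): returned 'POM', offset=18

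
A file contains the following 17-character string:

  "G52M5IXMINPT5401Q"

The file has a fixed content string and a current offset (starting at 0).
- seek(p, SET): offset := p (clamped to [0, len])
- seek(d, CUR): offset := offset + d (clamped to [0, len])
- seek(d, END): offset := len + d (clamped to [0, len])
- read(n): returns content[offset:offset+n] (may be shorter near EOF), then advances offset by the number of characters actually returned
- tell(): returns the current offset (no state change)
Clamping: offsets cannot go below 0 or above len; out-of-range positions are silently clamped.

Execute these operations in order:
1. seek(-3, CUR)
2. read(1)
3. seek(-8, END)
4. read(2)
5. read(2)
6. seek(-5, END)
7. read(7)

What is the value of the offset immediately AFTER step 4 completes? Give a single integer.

After 1 (seek(-3, CUR)): offset=0
After 2 (read(1)): returned 'G', offset=1
After 3 (seek(-8, END)): offset=9
After 4 (read(2)): returned 'NP', offset=11

Answer: 11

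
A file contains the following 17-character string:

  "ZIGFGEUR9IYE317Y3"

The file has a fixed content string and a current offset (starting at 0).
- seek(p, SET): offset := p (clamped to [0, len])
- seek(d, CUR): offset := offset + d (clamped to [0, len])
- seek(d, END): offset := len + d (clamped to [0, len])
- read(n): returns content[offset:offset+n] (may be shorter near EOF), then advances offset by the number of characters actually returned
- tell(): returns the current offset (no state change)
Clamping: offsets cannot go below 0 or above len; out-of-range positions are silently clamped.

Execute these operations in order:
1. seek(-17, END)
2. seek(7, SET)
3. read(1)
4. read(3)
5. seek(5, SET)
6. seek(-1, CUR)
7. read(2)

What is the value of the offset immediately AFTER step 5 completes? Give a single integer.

After 1 (seek(-17, END)): offset=0
After 2 (seek(7, SET)): offset=7
After 3 (read(1)): returned 'R', offset=8
After 4 (read(3)): returned '9IY', offset=11
After 5 (seek(5, SET)): offset=5

Answer: 5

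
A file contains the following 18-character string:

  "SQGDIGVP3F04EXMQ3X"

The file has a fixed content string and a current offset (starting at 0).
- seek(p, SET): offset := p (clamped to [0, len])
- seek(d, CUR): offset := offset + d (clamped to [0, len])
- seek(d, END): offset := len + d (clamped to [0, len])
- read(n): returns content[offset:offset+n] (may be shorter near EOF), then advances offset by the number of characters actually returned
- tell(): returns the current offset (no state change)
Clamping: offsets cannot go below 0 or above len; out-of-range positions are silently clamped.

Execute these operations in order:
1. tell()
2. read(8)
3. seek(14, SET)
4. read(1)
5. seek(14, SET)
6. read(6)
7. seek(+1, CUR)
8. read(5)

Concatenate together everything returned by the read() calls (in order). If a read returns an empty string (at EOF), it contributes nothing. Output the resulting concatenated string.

After 1 (tell()): offset=0
After 2 (read(8)): returned 'SQGDIGVP', offset=8
After 3 (seek(14, SET)): offset=14
After 4 (read(1)): returned 'M', offset=15
After 5 (seek(14, SET)): offset=14
After 6 (read(6)): returned 'MQ3X', offset=18
After 7 (seek(+1, CUR)): offset=18
After 8 (read(5)): returned '', offset=18

Answer: SQGDIGVPMMQ3X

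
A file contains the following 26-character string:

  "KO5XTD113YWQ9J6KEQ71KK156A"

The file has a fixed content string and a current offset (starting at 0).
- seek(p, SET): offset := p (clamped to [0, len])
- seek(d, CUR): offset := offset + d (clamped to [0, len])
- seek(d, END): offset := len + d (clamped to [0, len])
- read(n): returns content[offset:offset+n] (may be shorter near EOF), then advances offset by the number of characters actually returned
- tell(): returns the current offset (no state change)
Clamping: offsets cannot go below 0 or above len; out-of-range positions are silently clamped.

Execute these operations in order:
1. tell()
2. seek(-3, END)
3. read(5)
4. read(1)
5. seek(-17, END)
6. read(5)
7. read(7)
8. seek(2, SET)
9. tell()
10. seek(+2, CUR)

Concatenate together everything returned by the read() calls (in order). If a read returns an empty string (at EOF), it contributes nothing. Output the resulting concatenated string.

Answer: 56AYWQ9J6KEQ71K

Derivation:
After 1 (tell()): offset=0
After 2 (seek(-3, END)): offset=23
After 3 (read(5)): returned '56A', offset=26
After 4 (read(1)): returned '', offset=26
After 5 (seek(-17, END)): offset=9
After 6 (read(5)): returned 'YWQ9J', offset=14
After 7 (read(7)): returned '6KEQ71K', offset=21
After 8 (seek(2, SET)): offset=2
After 9 (tell()): offset=2
After 10 (seek(+2, CUR)): offset=4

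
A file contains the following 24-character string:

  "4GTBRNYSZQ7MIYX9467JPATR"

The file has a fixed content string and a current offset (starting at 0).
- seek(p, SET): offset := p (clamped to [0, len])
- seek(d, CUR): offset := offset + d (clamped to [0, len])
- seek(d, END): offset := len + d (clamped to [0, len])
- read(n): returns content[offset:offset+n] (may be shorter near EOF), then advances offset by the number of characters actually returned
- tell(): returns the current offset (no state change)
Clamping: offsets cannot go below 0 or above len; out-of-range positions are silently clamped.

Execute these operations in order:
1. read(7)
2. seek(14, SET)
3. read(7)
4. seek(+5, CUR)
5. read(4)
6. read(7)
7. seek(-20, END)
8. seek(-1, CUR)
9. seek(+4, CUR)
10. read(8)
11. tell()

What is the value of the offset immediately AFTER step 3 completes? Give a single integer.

After 1 (read(7)): returned '4GTBRNY', offset=7
After 2 (seek(14, SET)): offset=14
After 3 (read(7)): returned 'X9467JP', offset=21

Answer: 21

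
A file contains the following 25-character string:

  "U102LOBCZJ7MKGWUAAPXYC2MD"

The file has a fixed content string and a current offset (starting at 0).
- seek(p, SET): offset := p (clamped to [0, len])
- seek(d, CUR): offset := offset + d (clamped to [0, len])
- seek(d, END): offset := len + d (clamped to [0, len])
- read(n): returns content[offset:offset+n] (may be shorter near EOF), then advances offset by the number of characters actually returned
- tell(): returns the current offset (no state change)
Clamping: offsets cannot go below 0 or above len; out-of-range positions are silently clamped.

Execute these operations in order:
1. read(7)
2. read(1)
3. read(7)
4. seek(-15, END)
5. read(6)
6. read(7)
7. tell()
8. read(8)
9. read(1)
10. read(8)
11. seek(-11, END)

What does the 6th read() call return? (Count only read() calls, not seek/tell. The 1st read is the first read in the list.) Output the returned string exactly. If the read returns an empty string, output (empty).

Answer: MD

Derivation:
After 1 (read(7)): returned 'U102LOB', offset=7
After 2 (read(1)): returned 'C', offset=8
After 3 (read(7)): returned 'ZJ7MKGW', offset=15
After 4 (seek(-15, END)): offset=10
After 5 (read(6)): returned '7MKGWU', offset=16
After 6 (read(7)): returned 'AAPXYC2', offset=23
After 7 (tell()): offset=23
After 8 (read(8)): returned 'MD', offset=25
After 9 (read(1)): returned '', offset=25
After 10 (read(8)): returned '', offset=25
After 11 (seek(-11, END)): offset=14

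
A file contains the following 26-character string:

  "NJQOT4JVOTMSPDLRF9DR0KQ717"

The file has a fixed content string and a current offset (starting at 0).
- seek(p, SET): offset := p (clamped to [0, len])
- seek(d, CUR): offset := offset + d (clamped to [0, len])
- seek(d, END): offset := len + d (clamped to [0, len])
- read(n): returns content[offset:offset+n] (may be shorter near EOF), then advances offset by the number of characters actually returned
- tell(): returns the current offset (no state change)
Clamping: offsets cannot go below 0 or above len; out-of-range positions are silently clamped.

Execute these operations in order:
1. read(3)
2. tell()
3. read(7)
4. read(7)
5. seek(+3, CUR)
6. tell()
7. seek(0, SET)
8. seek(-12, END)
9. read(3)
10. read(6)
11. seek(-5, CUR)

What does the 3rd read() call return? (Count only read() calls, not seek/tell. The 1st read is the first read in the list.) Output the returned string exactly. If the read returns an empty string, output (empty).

After 1 (read(3)): returned 'NJQ', offset=3
After 2 (tell()): offset=3
After 3 (read(7)): returned 'OT4JVOT', offset=10
After 4 (read(7)): returned 'MSPDLRF', offset=17
After 5 (seek(+3, CUR)): offset=20
After 6 (tell()): offset=20
After 7 (seek(0, SET)): offset=0
After 8 (seek(-12, END)): offset=14
After 9 (read(3)): returned 'LRF', offset=17
After 10 (read(6)): returned '9DR0KQ', offset=23
After 11 (seek(-5, CUR)): offset=18

Answer: MSPDLRF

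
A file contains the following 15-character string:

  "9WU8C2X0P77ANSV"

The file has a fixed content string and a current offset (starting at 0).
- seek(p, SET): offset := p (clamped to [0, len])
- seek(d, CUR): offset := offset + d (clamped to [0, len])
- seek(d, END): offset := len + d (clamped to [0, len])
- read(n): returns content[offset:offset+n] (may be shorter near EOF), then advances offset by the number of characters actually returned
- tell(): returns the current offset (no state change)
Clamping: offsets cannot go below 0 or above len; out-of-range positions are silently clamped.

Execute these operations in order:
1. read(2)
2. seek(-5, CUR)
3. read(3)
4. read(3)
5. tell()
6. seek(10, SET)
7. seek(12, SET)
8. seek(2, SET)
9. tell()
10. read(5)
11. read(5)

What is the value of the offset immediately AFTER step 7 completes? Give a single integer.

Answer: 12

Derivation:
After 1 (read(2)): returned '9W', offset=2
After 2 (seek(-5, CUR)): offset=0
After 3 (read(3)): returned '9WU', offset=3
After 4 (read(3)): returned '8C2', offset=6
After 5 (tell()): offset=6
After 6 (seek(10, SET)): offset=10
After 7 (seek(12, SET)): offset=12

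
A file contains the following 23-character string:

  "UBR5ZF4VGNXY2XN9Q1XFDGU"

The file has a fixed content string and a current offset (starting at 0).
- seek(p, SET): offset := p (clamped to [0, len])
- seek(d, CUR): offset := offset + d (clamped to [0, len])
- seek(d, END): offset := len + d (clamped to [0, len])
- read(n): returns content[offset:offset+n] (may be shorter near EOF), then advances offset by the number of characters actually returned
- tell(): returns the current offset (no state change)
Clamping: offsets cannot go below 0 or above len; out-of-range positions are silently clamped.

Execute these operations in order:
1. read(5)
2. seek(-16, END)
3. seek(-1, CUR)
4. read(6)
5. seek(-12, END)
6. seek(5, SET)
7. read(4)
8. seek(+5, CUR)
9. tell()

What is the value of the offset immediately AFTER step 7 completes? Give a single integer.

After 1 (read(5)): returned 'UBR5Z', offset=5
After 2 (seek(-16, END)): offset=7
After 3 (seek(-1, CUR)): offset=6
After 4 (read(6)): returned '4VGNXY', offset=12
After 5 (seek(-12, END)): offset=11
After 6 (seek(5, SET)): offset=5
After 7 (read(4)): returned 'F4VG', offset=9

Answer: 9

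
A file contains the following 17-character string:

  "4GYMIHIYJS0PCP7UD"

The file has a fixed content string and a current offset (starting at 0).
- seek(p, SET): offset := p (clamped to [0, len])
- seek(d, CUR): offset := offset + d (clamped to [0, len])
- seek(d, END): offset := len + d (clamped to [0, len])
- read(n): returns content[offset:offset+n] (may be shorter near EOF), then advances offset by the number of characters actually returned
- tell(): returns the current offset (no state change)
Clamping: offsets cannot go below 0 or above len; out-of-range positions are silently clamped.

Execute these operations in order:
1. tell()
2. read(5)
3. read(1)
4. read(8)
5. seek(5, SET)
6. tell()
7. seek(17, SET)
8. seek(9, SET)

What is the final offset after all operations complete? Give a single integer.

Answer: 9

Derivation:
After 1 (tell()): offset=0
After 2 (read(5)): returned '4GYMI', offset=5
After 3 (read(1)): returned 'H', offset=6
After 4 (read(8)): returned 'IYJS0PCP', offset=14
After 5 (seek(5, SET)): offset=5
After 6 (tell()): offset=5
After 7 (seek(17, SET)): offset=17
After 8 (seek(9, SET)): offset=9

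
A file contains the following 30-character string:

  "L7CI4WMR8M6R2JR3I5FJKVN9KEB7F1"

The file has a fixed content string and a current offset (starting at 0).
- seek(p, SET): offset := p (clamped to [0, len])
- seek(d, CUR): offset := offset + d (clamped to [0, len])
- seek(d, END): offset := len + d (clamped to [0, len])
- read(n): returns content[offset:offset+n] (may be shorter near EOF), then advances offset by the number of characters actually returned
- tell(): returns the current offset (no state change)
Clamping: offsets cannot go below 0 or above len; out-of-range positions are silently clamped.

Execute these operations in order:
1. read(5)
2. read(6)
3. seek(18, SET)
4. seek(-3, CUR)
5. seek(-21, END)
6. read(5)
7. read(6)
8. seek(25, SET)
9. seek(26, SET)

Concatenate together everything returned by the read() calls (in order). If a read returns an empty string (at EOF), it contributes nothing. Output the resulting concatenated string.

After 1 (read(5)): returned 'L7CI4', offset=5
After 2 (read(6)): returned 'WMR8M6', offset=11
After 3 (seek(18, SET)): offset=18
After 4 (seek(-3, CUR)): offset=15
After 5 (seek(-21, END)): offset=9
After 6 (read(5)): returned 'M6R2J', offset=14
After 7 (read(6)): returned 'R3I5FJ', offset=20
After 8 (seek(25, SET)): offset=25
After 9 (seek(26, SET)): offset=26

Answer: L7CI4WMR8M6M6R2JR3I5FJ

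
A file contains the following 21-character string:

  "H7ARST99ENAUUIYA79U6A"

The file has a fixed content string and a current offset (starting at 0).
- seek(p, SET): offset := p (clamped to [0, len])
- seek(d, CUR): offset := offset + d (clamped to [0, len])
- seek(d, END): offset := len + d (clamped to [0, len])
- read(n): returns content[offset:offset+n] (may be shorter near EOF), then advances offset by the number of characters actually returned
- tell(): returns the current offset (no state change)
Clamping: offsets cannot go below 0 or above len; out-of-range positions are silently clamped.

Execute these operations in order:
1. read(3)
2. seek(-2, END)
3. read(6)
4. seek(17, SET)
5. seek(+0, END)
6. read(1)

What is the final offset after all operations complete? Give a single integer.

After 1 (read(3)): returned 'H7A', offset=3
After 2 (seek(-2, END)): offset=19
After 3 (read(6)): returned '6A', offset=21
After 4 (seek(17, SET)): offset=17
After 5 (seek(+0, END)): offset=21
After 6 (read(1)): returned '', offset=21

Answer: 21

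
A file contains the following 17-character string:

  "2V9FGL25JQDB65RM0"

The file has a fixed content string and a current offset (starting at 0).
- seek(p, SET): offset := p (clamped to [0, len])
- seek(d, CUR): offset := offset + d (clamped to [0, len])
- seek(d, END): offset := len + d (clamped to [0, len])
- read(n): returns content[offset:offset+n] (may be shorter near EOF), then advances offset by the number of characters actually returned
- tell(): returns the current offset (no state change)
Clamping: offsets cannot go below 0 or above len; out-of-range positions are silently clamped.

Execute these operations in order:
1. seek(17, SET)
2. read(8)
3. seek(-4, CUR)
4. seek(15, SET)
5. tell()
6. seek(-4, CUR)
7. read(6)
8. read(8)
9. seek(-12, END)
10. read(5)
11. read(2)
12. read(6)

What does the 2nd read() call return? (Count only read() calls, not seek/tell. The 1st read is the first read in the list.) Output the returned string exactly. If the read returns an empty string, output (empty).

After 1 (seek(17, SET)): offset=17
After 2 (read(8)): returned '', offset=17
After 3 (seek(-4, CUR)): offset=13
After 4 (seek(15, SET)): offset=15
After 5 (tell()): offset=15
After 6 (seek(-4, CUR)): offset=11
After 7 (read(6)): returned 'B65RM0', offset=17
After 8 (read(8)): returned '', offset=17
After 9 (seek(-12, END)): offset=5
After 10 (read(5)): returned 'L25JQ', offset=10
After 11 (read(2)): returned 'DB', offset=12
After 12 (read(6)): returned '65RM0', offset=17

Answer: B65RM0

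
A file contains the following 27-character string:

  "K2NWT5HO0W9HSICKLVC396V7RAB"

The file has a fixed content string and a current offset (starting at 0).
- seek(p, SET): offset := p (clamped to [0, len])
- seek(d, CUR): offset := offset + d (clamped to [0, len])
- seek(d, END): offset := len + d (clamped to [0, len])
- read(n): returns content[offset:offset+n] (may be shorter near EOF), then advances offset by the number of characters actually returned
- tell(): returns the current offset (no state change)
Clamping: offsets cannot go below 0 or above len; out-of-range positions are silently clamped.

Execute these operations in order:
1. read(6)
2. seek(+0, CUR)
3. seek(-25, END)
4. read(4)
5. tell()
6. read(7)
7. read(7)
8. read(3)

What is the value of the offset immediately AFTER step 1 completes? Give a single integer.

Answer: 6

Derivation:
After 1 (read(6)): returned 'K2NWT5', offset=6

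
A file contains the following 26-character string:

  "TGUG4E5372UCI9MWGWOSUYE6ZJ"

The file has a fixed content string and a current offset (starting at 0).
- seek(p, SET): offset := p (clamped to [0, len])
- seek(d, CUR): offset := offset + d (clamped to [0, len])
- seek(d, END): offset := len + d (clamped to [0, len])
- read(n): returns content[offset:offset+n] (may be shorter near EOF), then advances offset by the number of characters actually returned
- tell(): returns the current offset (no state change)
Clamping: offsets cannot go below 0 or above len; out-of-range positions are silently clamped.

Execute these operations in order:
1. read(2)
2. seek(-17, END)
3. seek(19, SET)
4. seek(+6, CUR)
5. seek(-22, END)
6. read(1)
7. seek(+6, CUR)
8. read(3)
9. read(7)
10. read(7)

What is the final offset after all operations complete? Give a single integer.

Answer: 26

Derivation:
After 1 (read(2)): returned 'TG', offset=2
After 2 (seek(-17, END)): offset=9
After 3 (seek(19, SET)): offset=19
After 4 (seek(+6, CUR)): offset=25
After 5 (seek(-22, END)): offset=4
After 6 (read(1)): returned '4', offset=5
After 7 (seek(+6, CUR)): offset=11
After 8 (read(3)): returned 'CI9', offset=14
After 9 (read(7)): returned 'MWGWOSU', offset=21
After 10 (read(7)): returned 'YE6ZJ', offset=26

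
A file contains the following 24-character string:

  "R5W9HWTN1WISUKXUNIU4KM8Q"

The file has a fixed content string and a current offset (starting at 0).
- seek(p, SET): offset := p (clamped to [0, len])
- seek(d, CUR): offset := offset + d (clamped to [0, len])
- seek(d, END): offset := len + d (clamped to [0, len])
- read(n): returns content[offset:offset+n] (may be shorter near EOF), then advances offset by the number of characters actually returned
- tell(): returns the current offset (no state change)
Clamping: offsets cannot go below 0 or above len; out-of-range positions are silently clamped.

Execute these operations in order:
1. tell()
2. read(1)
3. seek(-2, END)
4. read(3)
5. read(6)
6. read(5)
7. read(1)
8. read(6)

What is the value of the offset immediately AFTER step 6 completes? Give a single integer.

Answer: 24

Derivation:
After 1 (tell()): offset=0
After 2 (read(1)): returned 'R', offset=1
After 3 (seek(-2, END)): offset=22
After 4 (read(3)): returned '8Q', offset=24
After 5 (read(6)): returned '', offset=24
After 6 (read(5)): returned '', offset=24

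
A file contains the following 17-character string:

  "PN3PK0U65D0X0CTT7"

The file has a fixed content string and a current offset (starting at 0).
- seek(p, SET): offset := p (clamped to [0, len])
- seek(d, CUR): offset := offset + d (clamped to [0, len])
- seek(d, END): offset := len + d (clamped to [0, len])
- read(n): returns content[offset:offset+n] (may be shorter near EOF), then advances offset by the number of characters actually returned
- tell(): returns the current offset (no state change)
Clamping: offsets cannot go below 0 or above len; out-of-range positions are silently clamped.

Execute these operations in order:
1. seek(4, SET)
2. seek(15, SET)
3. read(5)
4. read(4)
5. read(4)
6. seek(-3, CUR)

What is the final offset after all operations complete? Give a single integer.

After 1 (seek(4, SET)): offset=4
After 2 (seek(15, SET)): offset=15
After 3 (read(5)): returned 'T7', offset=17
After 4 (read(4)): returned '', offset=17
After 5 (read(4)): returned '', offset=17
After 6 (seek(-3, CUR)): offset=14

Answer: 14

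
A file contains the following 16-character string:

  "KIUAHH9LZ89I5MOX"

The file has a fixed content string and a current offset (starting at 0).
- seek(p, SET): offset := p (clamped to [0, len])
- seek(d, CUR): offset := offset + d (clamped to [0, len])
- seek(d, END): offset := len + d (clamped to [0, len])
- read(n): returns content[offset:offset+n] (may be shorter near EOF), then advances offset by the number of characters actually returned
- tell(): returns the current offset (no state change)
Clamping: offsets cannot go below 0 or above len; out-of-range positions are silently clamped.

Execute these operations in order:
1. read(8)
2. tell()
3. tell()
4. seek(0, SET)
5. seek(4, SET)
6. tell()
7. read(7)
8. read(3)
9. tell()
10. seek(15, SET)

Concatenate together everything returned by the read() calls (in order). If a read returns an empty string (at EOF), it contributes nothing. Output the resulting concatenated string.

Answer: KIUAHH9LHH9LZ89I5M

Derivation:
After 1 (read(8)): returned 'KIUAHH9L', offset=8
After 2 (tell()): offset=8
After 3 (tell()): offset=8
After 4 (seek(0, SET)): offset=0
After 5 (seek(4, SET)): offset=4
After 6 (tell()): offset=4
After 7 (read(7)): returned 'HH9LZ89', offset=11
After 8 (read(3)): returned 'I5M', offset=14
After 9 (tell()): offset=14
After 10 (seek(15, SET)): offset=15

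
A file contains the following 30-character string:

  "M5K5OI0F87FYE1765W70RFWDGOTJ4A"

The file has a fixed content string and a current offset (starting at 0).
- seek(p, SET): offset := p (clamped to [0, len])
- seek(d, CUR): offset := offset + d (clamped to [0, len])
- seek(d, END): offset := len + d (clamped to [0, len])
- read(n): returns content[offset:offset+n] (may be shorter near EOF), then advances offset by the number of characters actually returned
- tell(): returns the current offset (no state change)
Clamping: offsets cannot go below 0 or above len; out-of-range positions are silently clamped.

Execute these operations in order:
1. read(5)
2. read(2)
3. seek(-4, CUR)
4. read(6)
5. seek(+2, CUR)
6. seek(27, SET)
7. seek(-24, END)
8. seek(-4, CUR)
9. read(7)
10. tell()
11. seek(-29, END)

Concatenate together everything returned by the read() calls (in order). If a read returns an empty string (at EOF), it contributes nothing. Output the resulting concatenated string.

After 1 (read(5)): returned 'M5K5O', offset=5
After 2 (read(2)): returned 'I0', offset=7
After 3 (seek(-4, CUR)): offset=3
After 4 (read(6)): returned '5OI0F8', offset=9
After 5 (seek(+2, CUR)): offset=11
After 6 (seek(27, SET)): offset=27
After 7 (seek(-24, END)): offset=6
After 8 (seek(-4, CUR)): offset=2
After 9 (read(7)): returned 'K5OI0F8', offset=9
After 10 (tell()): offset=9
After 11 (seek(-29, END)): offset=1

Answer: M5K5OI05OI0F8K5OI0F8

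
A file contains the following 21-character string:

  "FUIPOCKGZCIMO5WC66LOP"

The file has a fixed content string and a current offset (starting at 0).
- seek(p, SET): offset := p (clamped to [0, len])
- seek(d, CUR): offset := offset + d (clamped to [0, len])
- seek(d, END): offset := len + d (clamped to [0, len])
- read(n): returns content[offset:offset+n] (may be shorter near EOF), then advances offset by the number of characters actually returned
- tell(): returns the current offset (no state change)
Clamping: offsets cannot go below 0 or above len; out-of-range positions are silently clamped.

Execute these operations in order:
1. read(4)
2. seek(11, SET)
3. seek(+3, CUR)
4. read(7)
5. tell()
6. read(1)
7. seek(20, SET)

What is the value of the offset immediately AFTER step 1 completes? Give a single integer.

After 1 (read(4)): returned 'FUIP', offset=4

Answer: 4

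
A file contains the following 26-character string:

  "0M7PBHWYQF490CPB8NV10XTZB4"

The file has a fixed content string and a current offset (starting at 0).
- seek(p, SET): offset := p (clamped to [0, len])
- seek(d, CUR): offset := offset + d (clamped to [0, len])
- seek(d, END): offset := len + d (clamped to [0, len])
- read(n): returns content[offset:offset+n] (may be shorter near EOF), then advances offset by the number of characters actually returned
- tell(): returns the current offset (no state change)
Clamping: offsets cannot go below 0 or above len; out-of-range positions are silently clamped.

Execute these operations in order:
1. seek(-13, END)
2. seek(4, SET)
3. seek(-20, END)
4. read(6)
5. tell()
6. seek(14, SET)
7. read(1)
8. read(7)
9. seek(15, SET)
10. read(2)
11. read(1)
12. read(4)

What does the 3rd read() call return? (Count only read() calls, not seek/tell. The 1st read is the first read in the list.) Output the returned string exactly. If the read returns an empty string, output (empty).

Answer: B8NV10X

Derivation:
After 1 (seek(-13, END)): offset=13
After 2 (seek(4, SET)): offset=4
After 3 (seek(-20, END)): offset=6
After 4 (read(6)): returned 'WYQF49', offset=12
After 5 (tell()): offset=12
After 6 (seek(14, SET)): offset=14
After 7 (read(1)): returned 'P', offset=15
After 8 (read(7)): returned 'B8NV10X', offset=22
After 9 (seek(15, SET)): offset=15
After 10 (read(2)): returned 'B8', offset=17
After 11 (read(1)): returned 'N', offset=18
After 12 (read(4)): returned 'V10X', offset=22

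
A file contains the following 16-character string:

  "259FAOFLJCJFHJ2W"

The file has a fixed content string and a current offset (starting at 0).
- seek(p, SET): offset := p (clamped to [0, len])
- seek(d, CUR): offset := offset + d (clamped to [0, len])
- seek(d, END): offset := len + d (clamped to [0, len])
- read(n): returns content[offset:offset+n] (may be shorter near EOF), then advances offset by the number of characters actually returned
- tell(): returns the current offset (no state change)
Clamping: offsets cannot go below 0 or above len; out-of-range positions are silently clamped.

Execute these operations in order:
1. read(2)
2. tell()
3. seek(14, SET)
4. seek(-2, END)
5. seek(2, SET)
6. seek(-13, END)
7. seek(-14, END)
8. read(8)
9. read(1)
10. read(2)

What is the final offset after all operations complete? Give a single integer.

After 1 (read(2)): returned '25', offset=2
After 2 (tell()): offset=2
After 3 (seek(14, SET)): offset=14
After 4 (seek(-2, END)): offset=14
After 5 (seek(2, SET)): offset=2
After 6 (seek(-13, END)): offset=3
After 7 (seek(-14, END)): offset=2
After 8 (read(8)): returned '9FAOFLJC', offset=10
After 9 (read(1)): returned 'J', offset=11
After 10 (read(2)): returned 'FH', offset=13

Answer: 13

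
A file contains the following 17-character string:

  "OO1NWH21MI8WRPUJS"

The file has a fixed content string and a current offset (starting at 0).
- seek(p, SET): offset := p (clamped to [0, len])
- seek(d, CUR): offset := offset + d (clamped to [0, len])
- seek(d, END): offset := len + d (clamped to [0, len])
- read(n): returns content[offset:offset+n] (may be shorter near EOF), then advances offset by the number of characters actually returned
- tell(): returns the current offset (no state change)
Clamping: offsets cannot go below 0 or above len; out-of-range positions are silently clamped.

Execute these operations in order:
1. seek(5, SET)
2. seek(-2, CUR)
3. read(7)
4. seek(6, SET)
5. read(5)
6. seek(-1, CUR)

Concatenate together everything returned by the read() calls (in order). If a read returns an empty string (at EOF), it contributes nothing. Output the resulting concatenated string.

Answer: NWH21MI21MI8

Derivation:
After 1 (seek(5, SET)): offset=5
After 2 (seek(-2, CUR)): offset=3
After 3 (read(7)): returned 'NWH21MI', offset=10
After 4 (seek(6, SET)): offset=6
After 5 (read(5)): returned '21MI8', offset=11
After 6 (seek(-1, CUR)): offset=10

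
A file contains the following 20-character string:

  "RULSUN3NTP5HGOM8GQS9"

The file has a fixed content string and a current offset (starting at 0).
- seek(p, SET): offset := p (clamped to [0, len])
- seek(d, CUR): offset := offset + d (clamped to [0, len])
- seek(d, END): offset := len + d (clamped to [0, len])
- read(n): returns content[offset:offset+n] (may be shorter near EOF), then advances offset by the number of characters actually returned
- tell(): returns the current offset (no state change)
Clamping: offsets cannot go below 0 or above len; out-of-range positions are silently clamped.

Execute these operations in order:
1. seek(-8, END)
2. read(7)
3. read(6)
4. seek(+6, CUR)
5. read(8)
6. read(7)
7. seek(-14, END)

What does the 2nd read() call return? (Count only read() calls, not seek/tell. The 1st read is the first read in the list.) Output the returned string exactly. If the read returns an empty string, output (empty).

After 1 (seek(-8, END)): offset=12
After 2 (read(7)): returned 'GOM8GQS', offset=19
After 3 (read(6)): returned '9', offset=20
After 4 (seek(+6, CUR)): offset=20
After 5 (read(8)): returned '', offset=20
After 6 (read(7)): returned '', offset=20
After 7 (seek(-14, END)): offset=6

Answer: 9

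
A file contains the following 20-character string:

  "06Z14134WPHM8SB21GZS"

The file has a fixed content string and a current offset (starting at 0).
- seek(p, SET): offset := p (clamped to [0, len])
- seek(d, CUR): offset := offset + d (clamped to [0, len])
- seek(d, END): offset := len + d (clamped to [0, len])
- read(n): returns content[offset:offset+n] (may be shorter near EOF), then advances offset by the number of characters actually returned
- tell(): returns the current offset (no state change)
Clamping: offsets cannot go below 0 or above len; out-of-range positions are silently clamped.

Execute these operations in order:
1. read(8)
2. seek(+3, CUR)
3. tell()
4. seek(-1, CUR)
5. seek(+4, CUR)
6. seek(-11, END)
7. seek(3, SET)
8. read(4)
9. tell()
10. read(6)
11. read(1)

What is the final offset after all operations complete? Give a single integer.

Answer: 14

Derivation:
After 1 (read(8)): returned '06Z14134', offset=8
After 2 (seek(+3, CUR)): offset=11
After 3 (tell()): offset=11
After 4 (seek(-1, CUR)): offset=10
After 5 (seek(+4, CUR)): offset=14
After 6 (seek(-11, END)): offset=9
After 7 (seek(3, SET)): offset=3
After 8 (read(4)): returned '1413', offset=7
After 9 (tell()): offset=7
After 10 (read(6)): returned '4WPHM8', offset=13
After 11 (read(1)): returned 'S', offset=14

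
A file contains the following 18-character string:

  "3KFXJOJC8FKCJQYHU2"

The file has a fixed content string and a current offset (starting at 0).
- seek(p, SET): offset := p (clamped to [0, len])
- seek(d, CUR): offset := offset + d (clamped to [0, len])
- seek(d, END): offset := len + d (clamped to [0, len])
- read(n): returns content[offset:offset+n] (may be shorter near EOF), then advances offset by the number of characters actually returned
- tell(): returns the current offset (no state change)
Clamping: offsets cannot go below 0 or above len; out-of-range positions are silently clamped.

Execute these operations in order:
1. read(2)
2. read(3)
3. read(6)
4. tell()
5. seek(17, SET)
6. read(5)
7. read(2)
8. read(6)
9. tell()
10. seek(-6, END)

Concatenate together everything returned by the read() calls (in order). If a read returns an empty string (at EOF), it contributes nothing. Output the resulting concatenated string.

Answer: 3KFXJOJC8FK2

Derivation:
After 1 (read(2)): returned '3K', offset=2
After 2 (read(3)): returned 'FXJ', offset=5
After 3 (read(6)): returned 'OJC8FK', offset=11
After 4 (tell()): offset=11
After 5 (seek(17, SET)): offset=17
After 6 (read(5)): returned '2', offset=18
After 7 (read(2)): returned '', offset=18
After 8 (read(6)): returned '', offset=18
After 9 (tell()): offset=18
After 10 (seek(-6, END)): offset=12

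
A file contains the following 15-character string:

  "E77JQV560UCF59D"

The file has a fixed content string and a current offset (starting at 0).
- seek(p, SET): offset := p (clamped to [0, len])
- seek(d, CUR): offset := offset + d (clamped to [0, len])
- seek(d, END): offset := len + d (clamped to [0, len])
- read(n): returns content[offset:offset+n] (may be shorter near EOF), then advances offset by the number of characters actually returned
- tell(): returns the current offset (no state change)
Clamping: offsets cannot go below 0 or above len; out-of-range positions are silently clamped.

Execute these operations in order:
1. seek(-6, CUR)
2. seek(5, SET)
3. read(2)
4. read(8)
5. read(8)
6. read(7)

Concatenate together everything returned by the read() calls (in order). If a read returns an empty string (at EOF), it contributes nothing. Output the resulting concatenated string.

Answer: V560UCF59D

Derivation:
After 1 (seek(-6, CUR)): offset=0
After 2 (seek(5, SET)): offset=5
After 3 (read(2)): returned 'V5', offset=7
After 4 (read(8)): returned '60UCF59D', offset=15
After 5 (read(8)): returned '', offset=15
After 6 (read(7)): returned '', offset=15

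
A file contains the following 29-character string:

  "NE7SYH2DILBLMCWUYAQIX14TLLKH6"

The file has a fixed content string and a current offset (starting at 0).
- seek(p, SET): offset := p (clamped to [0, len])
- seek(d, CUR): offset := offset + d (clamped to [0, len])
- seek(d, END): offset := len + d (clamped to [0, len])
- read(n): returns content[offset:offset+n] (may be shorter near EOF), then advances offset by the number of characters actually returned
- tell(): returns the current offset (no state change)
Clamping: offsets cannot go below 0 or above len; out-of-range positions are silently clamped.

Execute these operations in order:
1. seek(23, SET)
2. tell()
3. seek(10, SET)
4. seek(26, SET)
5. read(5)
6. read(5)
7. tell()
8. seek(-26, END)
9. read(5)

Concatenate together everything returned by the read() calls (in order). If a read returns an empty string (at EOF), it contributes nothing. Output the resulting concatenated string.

Answer: KH6SYH2D

Derivation:
After 1 (seek(23, SET)): offset=23
After 2 (tell()): offset=23
After 3 (seek(10, SET)): offset=10
After 4 (seek(26, SET)): offset=26
After 5 (read(5)): returned 'KH6', offset=29
After 6 (read(5)): returned '', offset=29
After 7 (tell()): offset=29
After 8 (seek(-26, END)): offset=3
After 9 (read(5)): returned 'SYH2D', offset=8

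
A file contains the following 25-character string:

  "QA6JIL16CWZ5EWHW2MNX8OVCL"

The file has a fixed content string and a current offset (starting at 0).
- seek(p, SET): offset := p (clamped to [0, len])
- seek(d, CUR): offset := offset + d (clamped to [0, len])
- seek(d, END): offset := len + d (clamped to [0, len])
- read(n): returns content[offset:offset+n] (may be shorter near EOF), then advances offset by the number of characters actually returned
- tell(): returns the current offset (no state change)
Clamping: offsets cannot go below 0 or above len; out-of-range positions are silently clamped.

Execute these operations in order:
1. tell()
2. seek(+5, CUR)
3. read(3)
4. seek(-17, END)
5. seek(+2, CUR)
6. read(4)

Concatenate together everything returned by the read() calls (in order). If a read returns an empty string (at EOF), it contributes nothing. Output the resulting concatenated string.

Answer: L16Z5EW

Derivation:
After 1 (tell()): offset=0
After 2 (seek(+5, CUR)): offset=5
After 3 (read(3)): returned 'L16', offset=8
After 4 (seek(-17, END)): offset=8
After 5 (seek(+2, CUR)): offset=10
After 6 (read(4)): returned 'Z5EW', offset=14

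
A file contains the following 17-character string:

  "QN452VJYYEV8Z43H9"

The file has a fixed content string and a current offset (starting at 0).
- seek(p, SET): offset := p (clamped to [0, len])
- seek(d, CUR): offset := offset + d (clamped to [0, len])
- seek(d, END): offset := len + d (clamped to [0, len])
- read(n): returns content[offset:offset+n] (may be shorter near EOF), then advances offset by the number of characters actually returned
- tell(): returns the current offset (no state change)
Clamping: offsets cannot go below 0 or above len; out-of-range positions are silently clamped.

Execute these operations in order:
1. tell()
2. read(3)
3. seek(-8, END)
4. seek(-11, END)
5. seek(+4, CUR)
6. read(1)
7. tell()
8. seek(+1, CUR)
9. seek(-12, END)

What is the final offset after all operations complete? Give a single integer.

After 1 (tell()): offset=0
After 2 (read(3)): returned 'QN4', offset=3
After 3 (seek(-8, END)): offset=9
After 4 (seek(-11, END)): offset=6
After 5 (seek(+4, CUR)): offset=10
After 6 (read(1)): returned 'V', offset=11
After 7 (tell()): offset=11
After 8 (seek(+1, CUR)): offset=12
After 9 (seek(-12, END)): offset=5

Answer: 5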